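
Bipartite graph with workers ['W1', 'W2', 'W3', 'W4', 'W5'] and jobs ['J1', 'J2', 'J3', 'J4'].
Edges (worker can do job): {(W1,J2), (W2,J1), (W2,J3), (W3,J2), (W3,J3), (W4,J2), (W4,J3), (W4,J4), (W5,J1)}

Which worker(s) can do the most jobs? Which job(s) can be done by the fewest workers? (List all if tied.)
Most versatile: W4 (3 jobs); Least covered: J4 (1 workers)

Worker degrees (jobs they can do): W1:1, W2:2, W3:2, W4:3, W5:1
Job degrees (workers who can do it): J1:2, J2:3, J3:3, J4:1

Maximum worker degree is 3, achieved by: W4
Minimum job degree is 1, achieved by: J4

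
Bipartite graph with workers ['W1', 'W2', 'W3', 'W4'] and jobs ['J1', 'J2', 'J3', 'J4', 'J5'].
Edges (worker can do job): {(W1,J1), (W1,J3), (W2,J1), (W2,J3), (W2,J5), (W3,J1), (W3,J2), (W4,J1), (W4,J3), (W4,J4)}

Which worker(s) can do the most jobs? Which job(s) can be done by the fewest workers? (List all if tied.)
Most versatile: W2, W4 (3 jobs); Least covered: J2, J4, J5 (1 workers)

Worker degrees (jobs they can do): W1:2, W2:3, W3:2, W4:3
Job degrees (workers who can do it): J1:4, J2:1, J3:3, J4:1, J5:1

Maximum worker degree is 3, achieved by: W2, W4
Minimum job degree is 1, achieved by: J2, J4, J5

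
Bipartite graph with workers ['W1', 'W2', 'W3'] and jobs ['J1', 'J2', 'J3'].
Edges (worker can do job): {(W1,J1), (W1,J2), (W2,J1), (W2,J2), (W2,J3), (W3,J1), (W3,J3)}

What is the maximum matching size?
Maximum matching size = 3

Maximum matching: {(W1,J2), (W2,J3), (W3,J1)}
Size: 3

This assigns 3 workers to 3 distinct jobs.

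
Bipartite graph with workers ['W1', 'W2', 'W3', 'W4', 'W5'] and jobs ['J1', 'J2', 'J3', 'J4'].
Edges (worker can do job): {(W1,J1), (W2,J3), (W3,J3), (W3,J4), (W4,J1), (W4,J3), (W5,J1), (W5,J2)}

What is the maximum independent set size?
Maximum independent set = 5

By König's theorem:
- Min vertex cover = Max matching = 4
- Max independent set = Total vertices - Min vertex cover
- Max independent set = 9 - 4 = 5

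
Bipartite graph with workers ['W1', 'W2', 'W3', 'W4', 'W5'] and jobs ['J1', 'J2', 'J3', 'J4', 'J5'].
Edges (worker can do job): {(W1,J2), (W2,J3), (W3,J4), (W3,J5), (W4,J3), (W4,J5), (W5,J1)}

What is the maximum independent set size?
Maximum independent set = 5

By König's theorem:
- Min vertex cover = Max matching = 5
- Max independent set = Total vertices - Min vertex cover
- Max independent set = 10 - 5 = 5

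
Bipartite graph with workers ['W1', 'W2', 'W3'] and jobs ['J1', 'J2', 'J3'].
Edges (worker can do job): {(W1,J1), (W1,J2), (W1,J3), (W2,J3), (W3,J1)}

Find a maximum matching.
Matching: {(W1,J2), (W2,J3), (W3,J1)}

Maximum matching (size 3):
  W1 → J2
  W2 → J3
  W3 → J1

Each worker is assigned to at most one job, and each job to at most one worker.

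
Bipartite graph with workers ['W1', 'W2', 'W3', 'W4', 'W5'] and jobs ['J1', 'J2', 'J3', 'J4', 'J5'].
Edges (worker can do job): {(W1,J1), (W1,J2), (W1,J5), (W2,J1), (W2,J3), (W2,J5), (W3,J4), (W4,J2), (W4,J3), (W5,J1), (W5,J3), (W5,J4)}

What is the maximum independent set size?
Maximum independent set = 5

By König's theorem:
- Min vertex cover = Max matching = 5
- Max independent set = Total vertices - Min vertex cover
- Max independent set = 10 - 5 = 5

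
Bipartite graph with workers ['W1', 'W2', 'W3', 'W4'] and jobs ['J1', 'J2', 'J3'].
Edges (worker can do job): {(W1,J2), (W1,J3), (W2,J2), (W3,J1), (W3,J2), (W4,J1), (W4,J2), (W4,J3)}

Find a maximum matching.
Matching: {(W1,J3), (W3,J2), (W4,J1)}

Maximum matching (size 3):
  W1 → J3
  W3 → J2
  W4 → J1

Each worker is assigned to at most one job, and each job to at most one worker.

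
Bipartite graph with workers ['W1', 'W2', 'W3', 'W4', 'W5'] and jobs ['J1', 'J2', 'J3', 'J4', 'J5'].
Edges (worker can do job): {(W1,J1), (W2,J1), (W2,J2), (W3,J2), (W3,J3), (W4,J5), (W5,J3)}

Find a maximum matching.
Matching: {(W1,J1), (W2,J2), (W3,J3), (W4,J5)}

Maximum matching (size 4):
  W1 → J1
  W2 → J2
  W3 → J3
  W4 → J5

Each worker is assigned to at most one job, and each job to at most one worker.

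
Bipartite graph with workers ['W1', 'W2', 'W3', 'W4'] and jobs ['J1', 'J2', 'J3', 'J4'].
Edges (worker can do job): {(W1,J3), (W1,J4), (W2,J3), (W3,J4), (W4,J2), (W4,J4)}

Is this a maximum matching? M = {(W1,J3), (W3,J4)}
No, size 2 is not maximum

Proposed matching has size 2.
Maximum matching size for this graph: 3.

This is NOT maximum - can be improved to size 3.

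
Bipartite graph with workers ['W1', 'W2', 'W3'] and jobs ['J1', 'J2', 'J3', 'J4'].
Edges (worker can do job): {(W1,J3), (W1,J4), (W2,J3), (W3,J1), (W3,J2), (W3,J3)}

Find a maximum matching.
Matching: {(W1,J4), (W2,J3), (W3,J1)}

Maximum matching (size 3):
  W1 → J4
  W2 → J3
  W3 → J1

Each worker is assigned to at most one job, and each job to at most one worker.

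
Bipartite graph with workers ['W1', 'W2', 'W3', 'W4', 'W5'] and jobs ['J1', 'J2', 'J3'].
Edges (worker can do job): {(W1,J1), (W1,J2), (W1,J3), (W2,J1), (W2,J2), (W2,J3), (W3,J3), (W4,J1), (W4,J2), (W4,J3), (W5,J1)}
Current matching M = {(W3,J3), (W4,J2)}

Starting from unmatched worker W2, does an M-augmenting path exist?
Yes: W2 → J1

An M-augmenting path alternates non-matching / matching edges, starting and ending at unmatched vertices.
Path: W2 → J1
(J1 is unmatched in M, so the path is augmenting.)
Flipping edges along this path would increase |M| from 2 to 3.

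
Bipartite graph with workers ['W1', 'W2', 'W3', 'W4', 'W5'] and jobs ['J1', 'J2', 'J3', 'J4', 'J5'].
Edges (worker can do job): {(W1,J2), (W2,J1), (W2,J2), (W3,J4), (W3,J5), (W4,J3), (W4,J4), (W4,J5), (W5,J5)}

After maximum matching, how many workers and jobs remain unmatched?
Unmatched: 0 workers, 0 jobs

Maximum matching size: 5
Workers: 5 total, 5 matched, 0 unmatched
Jobs: 5 total, 5 matched, 0 unmatched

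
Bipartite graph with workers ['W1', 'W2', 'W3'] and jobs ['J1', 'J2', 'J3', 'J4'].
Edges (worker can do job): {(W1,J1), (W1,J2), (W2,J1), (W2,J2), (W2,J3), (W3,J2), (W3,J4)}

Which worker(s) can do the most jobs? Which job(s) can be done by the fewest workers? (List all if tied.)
Most versatile: W2 (3 jobs); Least covered: J3, J4 (1 workers)

Worker degrees (jobs they can do): W1:2, W2:3, W3:2
Job degrees (workers who can do it): J1:2, J2:3, J3:1, J4:1

Maximum worker degree is 3, achieved by: W2
Minimum job degree is 1, achieved by: J3, J4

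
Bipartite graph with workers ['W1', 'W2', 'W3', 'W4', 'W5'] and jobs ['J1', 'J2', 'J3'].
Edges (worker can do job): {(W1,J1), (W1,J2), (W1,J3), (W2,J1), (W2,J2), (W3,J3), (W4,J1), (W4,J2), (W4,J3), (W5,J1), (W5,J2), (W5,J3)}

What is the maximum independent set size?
Maximum independent set = 5

By König's theorem:
- Min vertex cover = Max matching = 3
- Max independent set = Total vertices - Min vertex cover
- Max independent set = 8 - 3 = 5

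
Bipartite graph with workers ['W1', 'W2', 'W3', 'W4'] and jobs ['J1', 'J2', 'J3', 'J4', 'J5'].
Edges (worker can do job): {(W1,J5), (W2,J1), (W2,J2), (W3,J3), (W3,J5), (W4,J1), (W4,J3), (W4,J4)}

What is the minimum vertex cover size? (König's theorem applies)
Minimum vertex cover size = 4

By König's theorem: in bipartite graphs,
min vertex cover = max matching = 4

Maximum matching has size 4, so minimum vertex cover also has size 4.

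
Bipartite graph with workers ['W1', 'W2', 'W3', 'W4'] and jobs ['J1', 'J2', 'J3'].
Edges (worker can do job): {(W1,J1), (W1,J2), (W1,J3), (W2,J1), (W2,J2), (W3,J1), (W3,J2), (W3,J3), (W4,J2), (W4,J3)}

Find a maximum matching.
Matching: {(W1,J2), (W3,J1), (W4,J3)}

Maximum matching (size 3):
  W1 → J2
  W3 → J1
  W4 → J3

Each worker is assigned to at most one job, and each job to at most one worker.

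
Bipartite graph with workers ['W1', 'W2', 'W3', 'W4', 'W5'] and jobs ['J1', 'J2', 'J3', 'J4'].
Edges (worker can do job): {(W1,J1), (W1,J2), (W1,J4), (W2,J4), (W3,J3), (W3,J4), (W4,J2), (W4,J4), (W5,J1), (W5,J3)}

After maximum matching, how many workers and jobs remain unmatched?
Unmatched: 1 workers, 0 jobs

Maximum matching size: 4
Workers: 5 total, 4 matched, 1 unmatched
Jobs: 4 total, 4 matched, 0 unmatched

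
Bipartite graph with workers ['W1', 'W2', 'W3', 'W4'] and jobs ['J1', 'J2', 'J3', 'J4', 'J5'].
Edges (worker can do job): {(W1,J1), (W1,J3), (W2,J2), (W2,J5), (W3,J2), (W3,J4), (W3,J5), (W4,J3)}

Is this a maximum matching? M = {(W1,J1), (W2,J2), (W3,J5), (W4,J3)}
Yes, size 4 is maximum

Proposed matching has size 4.
Maximum matching size for this graph: 4.

This is a maximum matching.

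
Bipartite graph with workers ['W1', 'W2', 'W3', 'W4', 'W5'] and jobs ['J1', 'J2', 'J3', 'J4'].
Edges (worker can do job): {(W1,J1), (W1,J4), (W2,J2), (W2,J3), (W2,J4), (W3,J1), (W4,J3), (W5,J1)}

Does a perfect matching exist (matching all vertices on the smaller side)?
Yes, perfect matching exists (size 4)

Perfect matching: {(W1,J4), (W2,J2), (W3,J1), (W4,J3)}
All 4 vertices on the smaller side are matched.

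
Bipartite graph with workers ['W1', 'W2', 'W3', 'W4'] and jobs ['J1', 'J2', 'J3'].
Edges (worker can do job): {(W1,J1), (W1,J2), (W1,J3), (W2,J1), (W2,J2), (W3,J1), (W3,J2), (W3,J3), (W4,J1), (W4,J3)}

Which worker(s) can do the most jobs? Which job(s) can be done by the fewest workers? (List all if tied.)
Most versatile: W1, W3 (3 jobs); Least covered: J2, J3 (3 workers)

Worker degrees (jobs they can do): W1:3, W2:2, W3:3, W4:2
Job degrees (workers who can do it): J1:4, J2:3, J3:3

Maximum worker degree is 3, achieved by: W1, W3
Minimum job degree is 3, achieved by: J2, J3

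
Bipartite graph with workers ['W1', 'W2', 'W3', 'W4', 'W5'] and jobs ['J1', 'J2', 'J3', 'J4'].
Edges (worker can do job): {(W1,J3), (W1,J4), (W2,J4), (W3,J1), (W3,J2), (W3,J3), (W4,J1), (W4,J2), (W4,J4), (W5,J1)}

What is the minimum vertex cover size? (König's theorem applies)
Minimum vertex cover size = 4

By König's theorem: in bipartite graphs,
min vertex cover = max matching = 4

Maximum matching has size 4, so minimum vertex cover also has size 4.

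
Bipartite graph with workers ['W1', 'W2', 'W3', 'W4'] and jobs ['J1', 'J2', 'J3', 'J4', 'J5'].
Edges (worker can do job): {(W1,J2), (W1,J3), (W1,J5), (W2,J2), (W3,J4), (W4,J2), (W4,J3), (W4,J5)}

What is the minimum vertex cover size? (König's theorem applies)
Minimum vertex cover size = 4

By König's theorem: in bipartite graphs,
min vertex cover = max matching = 4

Maximum matching has size 4, so minimum vertex cover also has size 4.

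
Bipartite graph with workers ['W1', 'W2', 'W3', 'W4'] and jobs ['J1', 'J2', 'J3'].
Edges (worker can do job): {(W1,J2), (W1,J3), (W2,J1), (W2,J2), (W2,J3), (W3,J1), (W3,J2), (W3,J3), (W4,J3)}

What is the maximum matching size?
Maximum matching size = 3

Maximum matching: {(W1,J2), (W3,J1), (W4,J3)}
Size: 3

This assigns 3 workers to 3 distinct jobs.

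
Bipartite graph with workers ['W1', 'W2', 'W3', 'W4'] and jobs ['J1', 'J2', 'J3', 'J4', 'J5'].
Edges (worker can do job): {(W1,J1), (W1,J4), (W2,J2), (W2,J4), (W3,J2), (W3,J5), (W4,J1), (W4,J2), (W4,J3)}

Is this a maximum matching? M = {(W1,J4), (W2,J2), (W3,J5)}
No, size 3 is not maximum

Proposed matching has size 3.
Maximum matching size for this graph: 4.

This is NOT maximum - can be improved to size 4.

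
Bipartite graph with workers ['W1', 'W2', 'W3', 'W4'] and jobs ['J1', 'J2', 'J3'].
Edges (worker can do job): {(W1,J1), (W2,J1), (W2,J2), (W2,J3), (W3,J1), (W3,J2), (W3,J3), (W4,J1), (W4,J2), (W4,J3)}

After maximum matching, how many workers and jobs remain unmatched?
Unmatched: 1 workers, 0 jobs

Maximum matching size: 3
Workers: 4 total, 3 matched, 1 unmatched
Jobs: 3 total, 3 matched, 0 unmatched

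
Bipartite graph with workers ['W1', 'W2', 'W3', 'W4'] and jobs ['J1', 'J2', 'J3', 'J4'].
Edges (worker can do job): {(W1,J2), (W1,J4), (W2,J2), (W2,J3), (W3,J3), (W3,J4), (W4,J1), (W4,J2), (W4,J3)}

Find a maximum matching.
Matching: {(W1,J2), (W2,J3), (W3,J4), (W4,J1)}

Maximum matching (size 4):
  W1 → J2
  W2 → J3
  W3 → J4
  W4 → J1

Each worker is assigned to at most one job, and each job to at most one worker.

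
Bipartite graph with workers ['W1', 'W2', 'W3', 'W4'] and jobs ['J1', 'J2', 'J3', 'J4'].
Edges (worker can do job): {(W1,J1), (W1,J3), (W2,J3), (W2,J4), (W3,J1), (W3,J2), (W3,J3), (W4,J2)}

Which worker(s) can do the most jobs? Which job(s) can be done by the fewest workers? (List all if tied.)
Most versatile: W3 (3 jobs); Least covered: J4 (1 workers)

Worker degrees (jobs they can do): W1:2, W2:2, W3:3, W4:1
Job degrees (workers who can do it): J1:2, J2:2, J3:3, J4:1

Maximum worker degree is 3, achieved by: W3
Minimum job degree is 1, achieved by: J4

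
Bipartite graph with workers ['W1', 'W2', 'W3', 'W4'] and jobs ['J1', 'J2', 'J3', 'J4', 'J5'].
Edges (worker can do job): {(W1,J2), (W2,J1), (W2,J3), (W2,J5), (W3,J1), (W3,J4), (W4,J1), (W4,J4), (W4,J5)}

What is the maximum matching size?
Maximum matching size = 4

Maximum matching: {(W1,J2), (W2,J3), (W3,J4), (W4,J5)}
Size: 4

This assigns 4 workers to 4 distinct jobs.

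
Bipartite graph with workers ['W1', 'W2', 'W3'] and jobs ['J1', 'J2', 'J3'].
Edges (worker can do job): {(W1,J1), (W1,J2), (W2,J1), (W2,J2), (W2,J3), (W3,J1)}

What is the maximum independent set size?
Maximum independent set = 3

By König's theorem:
- Min vertex cover = Max matching = 3
- Max independent set = Total vertices - Min vertex cover
- Max independent set = 6 - 3 = 3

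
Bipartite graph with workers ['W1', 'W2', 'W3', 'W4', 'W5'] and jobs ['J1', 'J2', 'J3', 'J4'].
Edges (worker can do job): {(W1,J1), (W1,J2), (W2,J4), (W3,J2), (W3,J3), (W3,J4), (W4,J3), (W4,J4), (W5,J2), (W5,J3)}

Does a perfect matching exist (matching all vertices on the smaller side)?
Yes, perfect matching exists (size 4)

Perfect matching: {(W1,J1), (W3,J4), (W4,J3), (W5,J2)}
All 4 vertices on the smaller side are matched.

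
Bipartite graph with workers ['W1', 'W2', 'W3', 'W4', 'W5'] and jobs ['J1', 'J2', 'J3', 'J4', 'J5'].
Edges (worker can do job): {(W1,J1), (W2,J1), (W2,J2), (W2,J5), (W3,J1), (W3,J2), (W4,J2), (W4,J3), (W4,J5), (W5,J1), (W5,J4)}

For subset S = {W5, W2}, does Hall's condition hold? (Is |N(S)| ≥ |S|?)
Yes: |N(S)| = 4, |S| = 2

Subset S = {W5, W2}
Neighbors N(S) = {J1, J2, J4, J5}

|N(S)| = 4, |S| = 2
Hall's condition: |N(S)| ≥ |S| is satisfied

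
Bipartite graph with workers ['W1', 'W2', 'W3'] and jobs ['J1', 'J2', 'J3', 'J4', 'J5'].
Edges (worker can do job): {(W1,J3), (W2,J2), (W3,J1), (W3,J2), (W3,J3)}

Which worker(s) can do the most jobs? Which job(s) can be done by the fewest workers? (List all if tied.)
Most versatile: W3 (3 jobs); Least covered: J4, J5 (0 workers)

Worker degrees (jobs they can do): W1:1, W2:1, W3:3
Job degrees (workers who can do it): J1:1, J2:2, J3:2, J4:0, J5:0

Maximum worker degree is 3, achieved by: W3
Minimum job degree is 0, achieved by: J4, J5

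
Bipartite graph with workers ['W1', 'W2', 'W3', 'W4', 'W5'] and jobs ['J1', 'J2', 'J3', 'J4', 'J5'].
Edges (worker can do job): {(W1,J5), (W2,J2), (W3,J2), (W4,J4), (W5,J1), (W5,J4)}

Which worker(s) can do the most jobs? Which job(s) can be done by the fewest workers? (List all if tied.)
Most versatile: W5 (2 jobs); Least covered: J3 (0 workers)

Worker degrees (jobs they can do): W1:1, W2:1, W3:1, W4:1, W5:2
Job degrees (workers who can do it): J1:1, J2:2, J3:0, J4:2, J5:1

Maximum worker degree is 2, achieved by: W5
Minimum job degree is 0, achieved by: J3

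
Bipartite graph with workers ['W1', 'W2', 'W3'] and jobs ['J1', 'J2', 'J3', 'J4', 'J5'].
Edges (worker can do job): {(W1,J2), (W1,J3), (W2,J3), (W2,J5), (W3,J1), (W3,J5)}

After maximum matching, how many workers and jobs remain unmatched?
Unmatched: 0 workers, 2 jobs

Maximum matching size: 3
Workers: 3 total, 3 matched, 0 unmatched
Jobs: 5 total, 3 matched, 2 unmatched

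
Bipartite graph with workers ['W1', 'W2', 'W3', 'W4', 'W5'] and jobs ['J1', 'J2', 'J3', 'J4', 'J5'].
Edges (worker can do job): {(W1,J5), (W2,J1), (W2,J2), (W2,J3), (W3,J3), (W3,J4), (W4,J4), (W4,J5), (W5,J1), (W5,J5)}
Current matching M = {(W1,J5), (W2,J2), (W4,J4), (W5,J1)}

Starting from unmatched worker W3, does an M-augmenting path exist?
Yes: W3 → J3

An M-augmenting path alternates non-matching / matching edges, starting and ending at unmatched vertices.
Path: W3 → J3
(J3 is unmatched in M, so the path is augmenting.)
Flipping edges along this path would increase |M| from 4 to 5.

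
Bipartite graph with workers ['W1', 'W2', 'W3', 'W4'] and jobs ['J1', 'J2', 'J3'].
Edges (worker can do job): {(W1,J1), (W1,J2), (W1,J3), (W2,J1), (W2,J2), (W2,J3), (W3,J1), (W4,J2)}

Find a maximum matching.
Matching: {(W1,J3), (W3,J1), (W4,J2)}

Maximum matching (size 3):
  W1 → J3
  W3 → J1
  W4 → J2

Each worker is assigned to at most one job, and each job to at most one worker.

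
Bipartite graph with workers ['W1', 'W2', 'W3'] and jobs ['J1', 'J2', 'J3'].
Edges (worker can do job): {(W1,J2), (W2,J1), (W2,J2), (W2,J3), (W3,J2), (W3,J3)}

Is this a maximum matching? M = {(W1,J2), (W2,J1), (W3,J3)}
Yes, size 3 is maximum

Proposed matching has size 3.
Maximum matching size for this graph: 3.

This is a maximum matching.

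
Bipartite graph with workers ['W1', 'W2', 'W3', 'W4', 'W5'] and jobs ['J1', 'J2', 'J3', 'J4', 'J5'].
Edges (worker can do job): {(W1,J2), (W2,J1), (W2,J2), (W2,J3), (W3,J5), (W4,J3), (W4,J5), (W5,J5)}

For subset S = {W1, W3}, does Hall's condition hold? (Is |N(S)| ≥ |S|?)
Yes: |N(S)| = 2, |S| = 2

Subset S = {W1, W3}
Neighbors N(S) = {J2, J5}

|N(S)| = 2, |S| = 2
Hall's condition: |N(S)| ≥ |S| is satisfied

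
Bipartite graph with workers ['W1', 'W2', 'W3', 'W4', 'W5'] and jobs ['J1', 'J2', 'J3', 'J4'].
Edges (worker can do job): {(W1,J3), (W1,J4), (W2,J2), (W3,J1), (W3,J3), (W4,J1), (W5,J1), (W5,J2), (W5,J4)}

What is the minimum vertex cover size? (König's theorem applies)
Minimum vertex cover size = 4

By König's theorem: in bipartite graphs,
min vertex cover = max matching = 4

Maximum matching has size 4, so minimum vertex cover also has size 4.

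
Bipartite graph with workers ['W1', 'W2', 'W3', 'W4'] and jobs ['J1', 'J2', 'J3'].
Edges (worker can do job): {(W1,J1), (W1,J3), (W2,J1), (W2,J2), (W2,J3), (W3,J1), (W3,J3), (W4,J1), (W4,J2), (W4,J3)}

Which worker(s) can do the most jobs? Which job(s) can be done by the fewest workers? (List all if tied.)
Most versatile: W2, W4 (3 jobs); Least covered: J2 (2 workers)

Worker degrees (jobs they can do): W1:2, W2:3, W3:2, W4:3
Job degrees (workers who can do it): J1:4, J2:2, J3:4

Maximum worker degree is 3, achieved by: W2, W4
Minimum job degree is 2, achieved by: J2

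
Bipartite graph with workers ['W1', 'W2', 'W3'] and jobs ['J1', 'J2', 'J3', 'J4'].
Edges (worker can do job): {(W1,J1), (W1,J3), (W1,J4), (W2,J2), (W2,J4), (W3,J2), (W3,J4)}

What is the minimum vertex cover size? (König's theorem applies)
Minimum vertex cover size = 3

By König's theorem: in bipartite graphs,
min vertex cover = max matching = 3

Maximum matching has size 3, so minimum vertex cover also has size 3.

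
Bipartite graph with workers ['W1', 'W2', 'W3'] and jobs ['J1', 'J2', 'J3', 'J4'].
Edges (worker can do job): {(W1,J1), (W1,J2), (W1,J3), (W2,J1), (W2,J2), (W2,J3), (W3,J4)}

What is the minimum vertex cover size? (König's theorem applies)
Minimum vertex cover size = 3

By König's theorem: in bipartite graphs,
min vertex cover = max matching = 3

Maximum matching has size 3, so minimum vertex cover also has size 3.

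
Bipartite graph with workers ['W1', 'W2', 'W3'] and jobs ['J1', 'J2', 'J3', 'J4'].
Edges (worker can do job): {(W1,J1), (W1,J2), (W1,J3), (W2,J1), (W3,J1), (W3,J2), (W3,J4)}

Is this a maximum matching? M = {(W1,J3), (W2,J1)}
No, size 2 is not maximum

Proposed matching has size 2.
Maximum matching size for this graph: 3.

This is NOT maximum - can be improved to size 3.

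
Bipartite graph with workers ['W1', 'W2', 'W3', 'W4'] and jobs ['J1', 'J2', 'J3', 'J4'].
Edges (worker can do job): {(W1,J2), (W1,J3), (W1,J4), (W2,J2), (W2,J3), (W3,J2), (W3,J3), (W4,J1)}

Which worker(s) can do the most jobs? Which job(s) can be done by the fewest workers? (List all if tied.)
Most versatile: W1 (3 jobs); Least covered: J1, J4 (1 workers)

Worker degrees (jobs they can do): W1:3, W2:2, W3:2, W4:1
Job degrees (workers who can do it): J1:1, J2:3, J3:3, J4:1

Maximum worker degree is 3, achieved by: W1
Minimum job degree is 1, achieved by: J1, J4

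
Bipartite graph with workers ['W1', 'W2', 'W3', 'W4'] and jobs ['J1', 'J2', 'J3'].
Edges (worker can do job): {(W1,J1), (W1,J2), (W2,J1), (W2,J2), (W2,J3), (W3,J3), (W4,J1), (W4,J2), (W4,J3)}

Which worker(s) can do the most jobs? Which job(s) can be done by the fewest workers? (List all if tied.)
Most versatile: W2, W4 (3 jobs); Least covered: J1, J2, J3 (3 workers)

Worker degrees (jobs they can do): W1:2, W2:3, W3:1, W4:3
Job degrees (workers who can do it): J1:3, J2:3, J3:3

Maximum worker degree is 3, achieved by: W2, W4
Minimum job degree is 3, achieved by: J1, J2, J3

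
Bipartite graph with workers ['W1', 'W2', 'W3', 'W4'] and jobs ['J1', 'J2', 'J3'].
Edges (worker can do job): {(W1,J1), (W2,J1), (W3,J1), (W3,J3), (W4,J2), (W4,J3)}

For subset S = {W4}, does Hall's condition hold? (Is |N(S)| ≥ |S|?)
Yes: |N(S)| = 2, |S| = 1

Subset S = {W4}
Neighbors N(S) = {J2, J3}

|N(S)| = 2, |S| = 1
Hall's condition: |N(S)| ≥ |S| is satisfied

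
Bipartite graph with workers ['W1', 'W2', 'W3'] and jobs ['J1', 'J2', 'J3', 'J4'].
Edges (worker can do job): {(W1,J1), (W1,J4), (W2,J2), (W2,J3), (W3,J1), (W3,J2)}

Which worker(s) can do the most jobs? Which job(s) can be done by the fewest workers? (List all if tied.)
Most versatile: W1, W2, W3 (2 jobs); Least covered: J3, J4 (1 workers)

Worker degrees (jobs they can do): W1:2, W2:2, W3:2
Job degrees (workers who can do it): J1:2, J2:2, J3:1, J4:1

Maximum worker degree is 2, achieved by: W1, W2, W3
Minimum job degree is 1, achieved by: J3, J4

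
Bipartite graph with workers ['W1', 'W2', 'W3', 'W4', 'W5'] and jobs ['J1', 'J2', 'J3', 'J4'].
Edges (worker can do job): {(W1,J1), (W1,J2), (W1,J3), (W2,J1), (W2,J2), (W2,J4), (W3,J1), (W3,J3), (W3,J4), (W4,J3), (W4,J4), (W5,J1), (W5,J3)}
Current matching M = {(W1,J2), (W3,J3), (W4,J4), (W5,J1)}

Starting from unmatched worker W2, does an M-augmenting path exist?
No augmenting path from W2

Alternating search from W2 reaches jobs: {J1, J2, J3, J4}.
Every reachable job is already matched in M, and following those matched edges back to workers exposes no further unvisited jobs.
No M-augmenting path from W2 exists.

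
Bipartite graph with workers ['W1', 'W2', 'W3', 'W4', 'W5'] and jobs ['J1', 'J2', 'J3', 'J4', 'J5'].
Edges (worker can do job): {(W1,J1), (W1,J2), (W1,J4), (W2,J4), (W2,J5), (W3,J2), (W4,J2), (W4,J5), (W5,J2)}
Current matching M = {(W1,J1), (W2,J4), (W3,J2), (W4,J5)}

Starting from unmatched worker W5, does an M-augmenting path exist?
No augmenting path from W5

Alternating search from W5 reaches jobs: {J2}.
Every reachable job is already matched in M, and following those matched edges back to workers exposes no further unvisited jobs.
No M-augmenting path from W5 exists.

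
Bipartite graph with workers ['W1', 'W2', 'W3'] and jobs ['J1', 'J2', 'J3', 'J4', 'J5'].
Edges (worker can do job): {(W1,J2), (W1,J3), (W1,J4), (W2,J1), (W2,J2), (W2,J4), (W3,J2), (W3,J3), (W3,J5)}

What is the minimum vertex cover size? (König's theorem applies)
Minimum vertex cover size = 3

By König's theorem: in bipartite graphs,
min vertex cover = max matching = 3

Maximum matching has size 3, so minimum vertex cover also has size 3.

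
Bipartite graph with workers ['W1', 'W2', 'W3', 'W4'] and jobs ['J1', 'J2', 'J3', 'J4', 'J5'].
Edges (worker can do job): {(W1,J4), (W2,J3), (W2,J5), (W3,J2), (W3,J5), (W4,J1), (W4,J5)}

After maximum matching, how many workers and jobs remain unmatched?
Unmatched: 0 workers, 1 jobs

Maximum matching size: 4
Workers: 4 total, 4 matched, 0 unmatched
Jobs: 5 total, 4 matched, 1 unmatched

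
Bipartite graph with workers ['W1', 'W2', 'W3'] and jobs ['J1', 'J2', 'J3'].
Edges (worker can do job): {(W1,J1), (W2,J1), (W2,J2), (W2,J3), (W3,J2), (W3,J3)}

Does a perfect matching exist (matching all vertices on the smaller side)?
Yes, perfect matching exists (size 3)

Perfect matching: {(W1,J1), (W2,J3), (W3,J2)}
All 3 vertices on the smaller side are matched.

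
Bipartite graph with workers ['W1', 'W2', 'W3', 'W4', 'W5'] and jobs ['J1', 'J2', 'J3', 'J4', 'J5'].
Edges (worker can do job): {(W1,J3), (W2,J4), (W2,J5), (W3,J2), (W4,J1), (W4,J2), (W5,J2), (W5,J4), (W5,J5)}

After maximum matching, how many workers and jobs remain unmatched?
Unmatched: 0 workers, 0 jobs

Maximum matching size: 5
Workers: 5 total, 5 matched, 0 unmatched
Jobs: 5 total, 5 matched, 0 unmatched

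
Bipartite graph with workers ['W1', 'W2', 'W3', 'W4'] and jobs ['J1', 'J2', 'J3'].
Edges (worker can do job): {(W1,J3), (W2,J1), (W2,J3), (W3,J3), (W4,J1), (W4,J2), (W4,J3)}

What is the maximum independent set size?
Maximum independent set = 4

By König's theorem:
- Min vertex cover = Max matching = 3
- Max independent set = Total vertices - Min vertex cover
- Max independent set = 7 - 3 = 4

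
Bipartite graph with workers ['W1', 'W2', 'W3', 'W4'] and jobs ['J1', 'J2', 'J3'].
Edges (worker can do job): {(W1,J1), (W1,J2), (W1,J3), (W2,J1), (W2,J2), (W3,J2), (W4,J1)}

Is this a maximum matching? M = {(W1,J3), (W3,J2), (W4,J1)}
Yes, size 3 is maximum

Proposed matching has size 3.
Maximum matching size for this graph: 3.

This is a maximum matching.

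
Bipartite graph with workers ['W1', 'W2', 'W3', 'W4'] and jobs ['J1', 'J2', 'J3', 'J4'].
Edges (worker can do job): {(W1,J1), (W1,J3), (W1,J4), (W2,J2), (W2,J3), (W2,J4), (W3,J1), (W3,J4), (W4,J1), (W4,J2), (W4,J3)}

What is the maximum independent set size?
Maximum independent set = 4

By König's theorem:
- Min vertex cover = Max matching = 4
- Max independent set = Total vertices - Min vertex cover
- Max independent set = 8 - 4 = 4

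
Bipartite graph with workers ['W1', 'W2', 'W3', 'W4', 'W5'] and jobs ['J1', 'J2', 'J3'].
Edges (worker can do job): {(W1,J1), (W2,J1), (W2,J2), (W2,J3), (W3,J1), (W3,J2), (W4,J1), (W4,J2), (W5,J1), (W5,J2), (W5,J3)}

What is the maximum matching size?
Maximum matching size = 3

Maximum matching: {(W3,J1), (W4,J2), (W5,J3)}
Size: 3

This assigns 3 workers to 3 distinct jobs.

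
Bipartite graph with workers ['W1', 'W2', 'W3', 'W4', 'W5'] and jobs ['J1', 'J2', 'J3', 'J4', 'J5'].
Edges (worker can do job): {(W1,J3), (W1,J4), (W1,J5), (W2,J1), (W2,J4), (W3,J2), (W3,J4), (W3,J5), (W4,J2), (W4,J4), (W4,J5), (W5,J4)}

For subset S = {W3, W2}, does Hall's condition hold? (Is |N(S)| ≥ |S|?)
Yes: |N(S)| = 4, |S| = 2

Subset S = {W3, W2}
Neighbors N(S) = {J1, J2, J4, J5}

|N(S)| = 4, |S| = 2
Hall's condition: |N(S)| ≥ |S| is satisfied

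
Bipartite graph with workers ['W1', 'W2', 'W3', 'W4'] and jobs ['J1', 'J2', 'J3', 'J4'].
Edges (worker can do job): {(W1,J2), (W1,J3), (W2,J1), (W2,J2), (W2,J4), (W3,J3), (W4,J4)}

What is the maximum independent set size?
Maximum independent set = 4

By König's theorem:
- Min vertex cover = Max matching = 4
- Max independent set = Total vertices - Min vertex cover
- Max independent set = 8 - 4 = 4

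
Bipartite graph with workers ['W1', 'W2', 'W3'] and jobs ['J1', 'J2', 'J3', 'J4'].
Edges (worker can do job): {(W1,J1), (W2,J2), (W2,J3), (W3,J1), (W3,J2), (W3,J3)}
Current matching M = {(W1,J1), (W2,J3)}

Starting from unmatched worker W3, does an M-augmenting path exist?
Yes: W3 → J2

An M-augmenting path alternates non-matching / matching edges, starting and ending at unmatched vertices.
Path: W3 → J2
(J2 is unmatched in M, so the path is augmenting.)
Flipping edges along this path would increase |M| from 2 to 3.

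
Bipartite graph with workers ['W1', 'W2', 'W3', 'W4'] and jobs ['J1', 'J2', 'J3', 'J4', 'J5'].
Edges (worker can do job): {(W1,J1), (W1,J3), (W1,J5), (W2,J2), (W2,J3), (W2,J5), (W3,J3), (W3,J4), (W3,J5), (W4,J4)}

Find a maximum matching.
Matching: {(W1,J3), (W2,J2), (W3,J5), (W4,J4)}

Maximum matching (size 4):
  W1 → J3
  W2 → J2
  W3 → J5
  W4 → J4

Each worker is assigned to at most one job, and each job to at most one worker.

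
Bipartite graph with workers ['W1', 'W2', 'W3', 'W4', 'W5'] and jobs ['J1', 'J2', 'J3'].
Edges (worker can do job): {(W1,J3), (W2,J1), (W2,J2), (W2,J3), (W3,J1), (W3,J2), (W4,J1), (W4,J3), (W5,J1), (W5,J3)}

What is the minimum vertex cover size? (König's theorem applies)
Minimum vertex cover size = 3

By König's theorem: in bipartite graphs,
min vertex cover = max matching = 3

Maximum matching has size 3, so minimum vertex cover also has size 3.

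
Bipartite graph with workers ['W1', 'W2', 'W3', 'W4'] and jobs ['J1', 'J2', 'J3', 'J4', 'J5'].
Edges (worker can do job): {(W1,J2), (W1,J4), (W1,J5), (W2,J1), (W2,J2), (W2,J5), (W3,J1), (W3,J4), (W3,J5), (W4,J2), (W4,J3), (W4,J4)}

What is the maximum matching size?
Maximum matching size = 4

Maximum matching: {(W1,J2), (W2,J5), (W3,J1), (W4,J4)}
Size: 4

This assigns 4 workers to 4 distinct jobs.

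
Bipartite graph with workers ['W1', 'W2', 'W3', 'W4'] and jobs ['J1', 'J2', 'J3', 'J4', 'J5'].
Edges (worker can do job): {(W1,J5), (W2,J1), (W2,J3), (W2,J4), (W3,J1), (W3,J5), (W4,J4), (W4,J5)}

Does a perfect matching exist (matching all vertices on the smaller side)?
Yes, perfect matching exists (size 4)

Perfect matching: {(W1,J5), (W2,J3), (W3,J1), (W4,J4)}
All 4 vertices on the smaller side are matched.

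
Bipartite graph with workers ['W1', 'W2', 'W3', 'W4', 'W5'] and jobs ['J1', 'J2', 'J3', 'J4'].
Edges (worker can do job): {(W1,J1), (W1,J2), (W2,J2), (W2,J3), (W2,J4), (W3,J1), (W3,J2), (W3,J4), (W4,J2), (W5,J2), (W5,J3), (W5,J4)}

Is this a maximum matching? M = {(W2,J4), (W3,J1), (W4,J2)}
No, size 3 is not maximum

Proposed matching has size 3.
Maximum matching size for this graph: 4.

This is NOT maximum - can be improved to size 4.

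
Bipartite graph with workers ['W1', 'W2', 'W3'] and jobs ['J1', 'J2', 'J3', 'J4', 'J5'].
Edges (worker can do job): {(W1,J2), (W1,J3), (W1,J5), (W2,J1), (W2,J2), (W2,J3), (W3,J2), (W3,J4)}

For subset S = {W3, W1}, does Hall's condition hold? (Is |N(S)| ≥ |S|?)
Yes: |N(S)| = 4, |S| = 2

Subset S = {W3, W1}
Neighbors N(S) = {J2, J3, J4, J5}

|N(S)| = 4, |S| = 2
Hall's condition: |N(S)| ≥ |S| is satisfied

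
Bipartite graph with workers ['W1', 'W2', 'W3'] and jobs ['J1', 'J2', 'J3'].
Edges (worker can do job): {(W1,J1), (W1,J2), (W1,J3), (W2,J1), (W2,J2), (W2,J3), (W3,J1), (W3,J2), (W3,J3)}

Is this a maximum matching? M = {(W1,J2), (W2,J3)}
No, size 2 is not maximum

Proposed matching has size 2.
Maximum matching size for this graph: 3.

This is NOT maximum - can be improved to size 3.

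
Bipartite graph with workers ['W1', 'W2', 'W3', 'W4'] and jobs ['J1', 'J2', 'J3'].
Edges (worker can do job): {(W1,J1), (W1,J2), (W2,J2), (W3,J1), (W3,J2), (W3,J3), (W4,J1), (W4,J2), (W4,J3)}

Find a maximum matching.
Matching: {(W1,J1), (W3,J3), (W4,J2)}

Maximum matching (size 3):
  W1 → J1
  W3 → J3
  W4 → J2

Each worker is assigned to at most one job, and each job to at most one worker.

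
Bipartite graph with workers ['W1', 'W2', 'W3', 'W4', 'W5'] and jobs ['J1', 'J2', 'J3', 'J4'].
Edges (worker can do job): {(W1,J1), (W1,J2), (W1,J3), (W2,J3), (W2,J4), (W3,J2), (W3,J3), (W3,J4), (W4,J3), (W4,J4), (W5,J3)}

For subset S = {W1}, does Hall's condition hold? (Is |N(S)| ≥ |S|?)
Yes: |N(S)| = 3, |S| = 1

Subset S = {W1}
Neighbors N(S) = {J1, J2, J3}

|N(S)| = 3, |S| = 1
Hall's condition: |N(S)| ≥ |S| is satisfied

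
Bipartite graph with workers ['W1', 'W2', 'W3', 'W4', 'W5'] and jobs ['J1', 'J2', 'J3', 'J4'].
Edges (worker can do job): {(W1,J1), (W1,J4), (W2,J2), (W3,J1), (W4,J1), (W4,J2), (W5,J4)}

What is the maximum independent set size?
Maximum independent set = 6

By König's theorem:
- Min vertex cover = Max matching = 3
- Max independent set = Total vertices - Min vertex cover
- Max independent set = 9 - 3 = 6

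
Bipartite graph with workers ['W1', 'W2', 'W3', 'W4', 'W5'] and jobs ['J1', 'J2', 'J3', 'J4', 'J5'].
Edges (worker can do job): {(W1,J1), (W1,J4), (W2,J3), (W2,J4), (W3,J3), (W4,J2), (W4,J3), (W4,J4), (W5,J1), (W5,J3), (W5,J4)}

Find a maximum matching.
Matching: {(W1,J4), (W3,J3), (W4,J2), (W5,J1)}

Maximum matching (size 4):
  W1 → J4
  W3 → J3
  W4 → J2
  W5 → J1

Each worker is assigned to at most one job, and each job to at most one worker.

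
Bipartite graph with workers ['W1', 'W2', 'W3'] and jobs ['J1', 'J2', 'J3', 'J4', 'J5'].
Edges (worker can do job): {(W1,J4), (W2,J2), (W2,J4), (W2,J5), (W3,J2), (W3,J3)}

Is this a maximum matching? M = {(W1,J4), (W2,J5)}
No, size 2 is not maximum

Proposed matching has size 2.
Maximum matching size for this graph: 3.

This is NOT maximum - can be improved to size 3.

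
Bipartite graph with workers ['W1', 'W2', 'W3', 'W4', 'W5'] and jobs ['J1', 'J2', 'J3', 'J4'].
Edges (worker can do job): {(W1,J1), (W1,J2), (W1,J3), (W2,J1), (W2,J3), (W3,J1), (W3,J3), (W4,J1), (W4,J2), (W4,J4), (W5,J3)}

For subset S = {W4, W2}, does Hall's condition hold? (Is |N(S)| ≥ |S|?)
Yes: |N(S)| = 4, |S| = 2

Subset S = {W4, W2}
Neighbors N(S) = {J1, J2, J3, J4}

|N(S)| = 4, |S| = 2
Hall's condition: |N(S)| ≥ |S| is satisfied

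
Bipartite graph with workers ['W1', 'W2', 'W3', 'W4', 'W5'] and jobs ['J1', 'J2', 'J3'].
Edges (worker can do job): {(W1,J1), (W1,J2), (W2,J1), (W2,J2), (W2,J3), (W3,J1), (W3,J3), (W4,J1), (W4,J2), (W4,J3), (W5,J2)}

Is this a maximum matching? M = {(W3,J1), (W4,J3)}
No, size 2 is not maximum

Proposed matching has size 2.
Maximum matching size for this graph: 3.

This is NOT maximum - can be improved to size 3.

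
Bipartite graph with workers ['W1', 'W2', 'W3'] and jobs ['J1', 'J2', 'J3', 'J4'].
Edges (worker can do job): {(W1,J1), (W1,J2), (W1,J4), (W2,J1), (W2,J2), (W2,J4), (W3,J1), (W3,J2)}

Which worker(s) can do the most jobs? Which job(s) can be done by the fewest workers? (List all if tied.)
Most versatile: W1, W2 (3 jobs); Least covered: J3 (0 workers)

Worker degrees (jobs they can do): W1:3, W2:3, W3:2
Job degrees (workers who can do it): J1:3, J2:3, J3:0, J4:2

Maximum worker degree is 3, achieved by: W1, W2
Minimum job degree is 0, achieved by: J3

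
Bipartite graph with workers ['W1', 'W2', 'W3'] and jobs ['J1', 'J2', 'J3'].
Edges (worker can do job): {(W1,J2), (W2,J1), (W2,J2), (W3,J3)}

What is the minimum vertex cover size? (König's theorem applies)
Minimum vertex cover size = 3

By König's theorem: in bipartite graphs,
min vertex cover = max matching = 3

Maximum matching has size 3, so minimum vertex cover also has size 3.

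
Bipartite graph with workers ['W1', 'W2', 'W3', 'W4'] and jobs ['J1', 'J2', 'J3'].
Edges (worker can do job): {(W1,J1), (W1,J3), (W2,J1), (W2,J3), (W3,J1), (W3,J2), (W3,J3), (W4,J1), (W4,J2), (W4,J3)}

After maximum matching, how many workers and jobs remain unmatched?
Unmatched: 1 workers, 0 jobs

Maximum matching size: 3
Workers: 4 total, 3 matched, 1 unmatched
Jobs: 3 total, 3 matched, 0 unmatched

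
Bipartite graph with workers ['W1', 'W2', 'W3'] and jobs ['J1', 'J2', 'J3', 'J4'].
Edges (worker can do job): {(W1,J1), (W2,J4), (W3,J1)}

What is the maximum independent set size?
Maximum independent set = 5

By König's theorem:
- Min vertex cover = Max matching = 2
- Max independent set = Total vertices - Min vertex cover
- Max independent set = 7 - 2 = 5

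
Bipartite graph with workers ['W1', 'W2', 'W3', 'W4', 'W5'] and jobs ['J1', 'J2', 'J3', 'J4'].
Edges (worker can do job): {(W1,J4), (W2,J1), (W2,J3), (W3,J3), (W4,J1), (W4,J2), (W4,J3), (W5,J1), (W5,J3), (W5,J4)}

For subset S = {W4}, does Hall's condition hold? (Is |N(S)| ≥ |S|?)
Yes: |N(S)| = 3, |S| = 1

Subset S = {W4}
Neighbors N(S) = {J1, J2, J3}

|N(S)| = 3, |S| = 1
Hall's condition: |N(S)| ≥ |S| is satisfied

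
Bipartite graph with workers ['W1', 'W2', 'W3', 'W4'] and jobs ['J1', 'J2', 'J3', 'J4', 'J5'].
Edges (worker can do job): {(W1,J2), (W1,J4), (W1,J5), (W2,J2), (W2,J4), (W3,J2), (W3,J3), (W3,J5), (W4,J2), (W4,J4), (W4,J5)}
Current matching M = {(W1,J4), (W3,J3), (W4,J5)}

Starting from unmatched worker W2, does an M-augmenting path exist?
Yes: W2 → J2

An M-augmenting path alternates non-matching / matching edges, starting and ending at unmatched vertices.
Path: W2 → J2
(J2 is unmatched in M, so the path is augmenting.)
Flipping edges along this path would increase |M| from 3 to 4.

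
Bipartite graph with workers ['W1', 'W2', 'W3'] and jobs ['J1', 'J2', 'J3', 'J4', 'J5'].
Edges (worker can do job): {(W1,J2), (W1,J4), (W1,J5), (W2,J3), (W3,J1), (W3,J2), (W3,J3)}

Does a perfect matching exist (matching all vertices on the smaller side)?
Yes, perfect matching exists (size 3)

Perfect matching: {(W1,J5), (W2,J3), (W3,J2)}
All 3 vertices on the smaller side are matched.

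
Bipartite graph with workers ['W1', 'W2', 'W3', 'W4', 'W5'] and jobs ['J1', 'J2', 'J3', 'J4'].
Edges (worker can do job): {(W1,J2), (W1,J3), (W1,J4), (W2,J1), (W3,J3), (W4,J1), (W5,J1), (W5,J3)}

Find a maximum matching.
Matching: {(W1,J2), (W3,J3), (W5,J1)}

Maximum matching (size 3):
  W1 → J2
  W3 → J3
  W5 → J1

Each worker is assigned to at most one job, and each job to at most one worker.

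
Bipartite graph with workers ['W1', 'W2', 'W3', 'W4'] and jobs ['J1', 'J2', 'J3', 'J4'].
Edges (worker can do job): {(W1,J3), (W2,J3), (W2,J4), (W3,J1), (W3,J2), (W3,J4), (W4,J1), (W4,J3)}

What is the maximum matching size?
Maximum matching size = 4

Maximum matching: {(W1,J3), (W2,J4), (W3,J2), (W4,J1)}
Size: 4

This assigns 4 workers to 4 distinct jobs.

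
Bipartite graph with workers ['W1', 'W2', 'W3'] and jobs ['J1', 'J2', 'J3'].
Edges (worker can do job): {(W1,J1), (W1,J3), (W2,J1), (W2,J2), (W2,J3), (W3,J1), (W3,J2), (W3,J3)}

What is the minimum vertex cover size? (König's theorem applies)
Minimum vertex cover size = 3

By König's theorem: in bipartite graphs,
min vertex cover = max matching = 3

Maximum matching has size 3, so minimum vertex cover also has size 3.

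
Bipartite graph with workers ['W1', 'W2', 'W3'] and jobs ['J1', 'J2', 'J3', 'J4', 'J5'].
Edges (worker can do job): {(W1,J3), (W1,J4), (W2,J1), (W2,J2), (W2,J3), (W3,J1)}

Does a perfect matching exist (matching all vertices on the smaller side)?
Yes, perfect matching exists (size 3)

Perfect matching: {(W1,J4), (W2,J2), (W3,J1)}
All 3 vertices on the smaller side are matched.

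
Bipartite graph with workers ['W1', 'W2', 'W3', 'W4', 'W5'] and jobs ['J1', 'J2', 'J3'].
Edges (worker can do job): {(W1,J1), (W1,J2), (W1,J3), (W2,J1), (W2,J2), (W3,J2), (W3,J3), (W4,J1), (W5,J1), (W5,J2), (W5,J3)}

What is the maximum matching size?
Maximum matching size = 3

Maximum matching: {(W1,J3), (W3,J2), (W5,J1)}
Size: 3

This assigns 3 workers to 3 distinct jobs.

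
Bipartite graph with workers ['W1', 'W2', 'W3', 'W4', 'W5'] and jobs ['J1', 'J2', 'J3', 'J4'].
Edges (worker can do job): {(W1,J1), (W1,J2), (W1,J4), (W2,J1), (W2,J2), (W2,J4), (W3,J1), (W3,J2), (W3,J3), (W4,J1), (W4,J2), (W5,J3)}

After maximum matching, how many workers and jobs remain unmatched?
Unmatched: 1 workers, 0 jobs

Maximum matching size: 4
Workers: 5 total, 4 matched, 1 unmatched
Jobs: 4 total, 4 matched, 0 unmatched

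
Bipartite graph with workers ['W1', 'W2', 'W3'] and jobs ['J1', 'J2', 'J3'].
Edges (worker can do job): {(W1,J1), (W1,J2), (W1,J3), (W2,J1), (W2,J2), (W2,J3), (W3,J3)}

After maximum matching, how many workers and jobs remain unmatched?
Unmatched: 0 workers, 0 jobs

Maximum matching size: 3
Workers: 3 total, 3 matched, 0 unmatched
Jobs: 3 total, 3 matched, 0 unmatched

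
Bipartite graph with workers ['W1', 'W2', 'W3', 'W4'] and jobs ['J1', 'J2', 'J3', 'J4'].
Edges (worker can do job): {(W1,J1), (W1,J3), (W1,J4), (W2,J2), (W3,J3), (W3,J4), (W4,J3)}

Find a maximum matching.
Matching: {(W1,J1), (W2,J2), (W3,J4), (W4,J3)}

Maximum matching (size 4):
  W1 → J1
  W2 → J2
  W3 → J4
  W4 → J3

Each worker is assigned to at most one job, and each job to at most one worker.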